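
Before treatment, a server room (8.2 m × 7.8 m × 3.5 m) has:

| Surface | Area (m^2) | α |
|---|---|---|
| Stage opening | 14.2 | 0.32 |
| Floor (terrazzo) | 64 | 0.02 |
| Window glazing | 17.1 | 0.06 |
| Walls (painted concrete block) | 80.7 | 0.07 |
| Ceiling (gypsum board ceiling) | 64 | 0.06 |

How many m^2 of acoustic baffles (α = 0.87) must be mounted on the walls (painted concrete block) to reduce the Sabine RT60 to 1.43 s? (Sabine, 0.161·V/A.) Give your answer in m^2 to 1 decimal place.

A₁ = Σ Sᵢαᵢ = 14.2*0.32 + 64*0.02 + 17.1*0.06 + 80.7*0.07 + 64*0.06 = 16.339 sabins.
V = 223.86 m³. Target absorption A₂ = 0.161 × 223.86 / 1.43 = 25.204 sabins.
Absorption to add: 25.204 − 16.339 = 8.865 sabins.
Each m^2 of panel replacing the walls (painted concrete block) adds (0.87 − 0.07) = 0.80 sabins.
Area = ΔA/Δα = 8.865/0.80 = 11.1 m^2.

11.1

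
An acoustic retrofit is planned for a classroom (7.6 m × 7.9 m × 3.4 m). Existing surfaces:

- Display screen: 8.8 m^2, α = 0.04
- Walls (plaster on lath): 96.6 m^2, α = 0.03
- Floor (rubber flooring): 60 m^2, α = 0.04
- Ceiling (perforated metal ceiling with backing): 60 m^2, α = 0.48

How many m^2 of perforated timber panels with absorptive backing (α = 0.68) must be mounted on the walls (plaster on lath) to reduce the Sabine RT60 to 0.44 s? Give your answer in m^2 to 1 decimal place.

61.9

Total absorption A₁ = 8.8×0.04 + 96.6×0.03 + 60×0.04 + 60×0.48
  = 0.352 + 2.898 + 2.400 + 28.800 = 34.450 m^2 sabins.
Required A₂ = 0.161·204.136/0.44 = 74.695 sabins.
Absorption to add: 74.695 − 34.450 = 40.245 sabins.
Net gain per m^2: Δα = 0.68 − 0.03 = 0.65.
Area = ΔA/Δα = 40.245/0.65 = 61.9 m^2.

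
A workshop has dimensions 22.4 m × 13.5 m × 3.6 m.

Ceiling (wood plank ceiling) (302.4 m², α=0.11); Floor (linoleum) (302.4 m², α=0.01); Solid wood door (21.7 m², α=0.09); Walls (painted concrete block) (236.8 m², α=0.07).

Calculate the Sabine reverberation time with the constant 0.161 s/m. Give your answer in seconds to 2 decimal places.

Equivalent absorption area: A = 302.4·0.11 + 302.4·0.01 + 21.7·0.09 + 236.8·0.07 = 54.817 m².
Volume V = 22.4 × 13.5 × 3.6 = 1088.64 m³.
Sabine: RT60 = 0.161 × 1088.64 / 54.817 = 3.20 s.

3.20 sec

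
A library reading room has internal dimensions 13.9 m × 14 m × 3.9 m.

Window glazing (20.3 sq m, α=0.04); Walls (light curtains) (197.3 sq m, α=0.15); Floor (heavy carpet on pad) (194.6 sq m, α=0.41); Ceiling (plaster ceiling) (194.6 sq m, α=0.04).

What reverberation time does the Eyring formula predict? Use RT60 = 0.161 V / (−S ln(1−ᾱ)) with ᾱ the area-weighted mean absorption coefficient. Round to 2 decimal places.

0.93 s

S = Σ Sᵢ = 606.8 sq m.
Σ(Sᵢαᵢ) = 20.3×0.04 + 197.3×0.15 + 194.6×0.41 + 194.6×0.04 = 117.977.
Mean coefficient ᾱ = A/S = 0.1944.
−S·ln(1−ᾱ) = −606.8 × ln(1 − 0.1944) = 131.171.
V = 13.9 × 14 × 3.9 = 758.94 m³.
T = 0.161·V/[−S·ln(1−ᾱ)] = 0.161·758.94/131.171 = 0.93 s.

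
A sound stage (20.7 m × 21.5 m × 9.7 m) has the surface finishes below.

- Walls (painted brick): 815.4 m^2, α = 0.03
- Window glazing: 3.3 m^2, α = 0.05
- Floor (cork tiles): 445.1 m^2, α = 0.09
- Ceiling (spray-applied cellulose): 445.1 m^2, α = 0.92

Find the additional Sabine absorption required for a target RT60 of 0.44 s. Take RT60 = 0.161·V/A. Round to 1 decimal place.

1105.4 sabins

Summing Sᵢαᵢ: 24.462 + 0.165 + 40.059 + 409.492 → A₁ = 474.178 sabins.
For T = 0.44 s, need A₂ = 0.161·V/T = 0.161·4316.985/0.44 = 1579.624 sabins.
Additional absorption ΔA = 1579.624 − 474.178 = 1105.4 sabins.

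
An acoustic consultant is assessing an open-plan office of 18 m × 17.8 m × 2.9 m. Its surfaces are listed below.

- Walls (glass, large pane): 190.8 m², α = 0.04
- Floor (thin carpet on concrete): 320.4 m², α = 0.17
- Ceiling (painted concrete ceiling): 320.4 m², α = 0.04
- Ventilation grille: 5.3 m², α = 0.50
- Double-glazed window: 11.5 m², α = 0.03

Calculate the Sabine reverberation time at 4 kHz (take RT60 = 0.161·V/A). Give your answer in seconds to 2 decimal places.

Total absorption A = 190.8·0.04 + 320.4·0.17 + 320.4·0.04 + 5.3·0.50 + 11.5·0.03
  = 7.632 + 54.468 + 12.816 + 2.650 + 0.345 = 77.911 m² sabins.
V = 18·17.8·2.9 = 929.16 m³.
T = 0.161 V/A = 0.161·929.16/77.911 = 1.92 s.

1.92 sec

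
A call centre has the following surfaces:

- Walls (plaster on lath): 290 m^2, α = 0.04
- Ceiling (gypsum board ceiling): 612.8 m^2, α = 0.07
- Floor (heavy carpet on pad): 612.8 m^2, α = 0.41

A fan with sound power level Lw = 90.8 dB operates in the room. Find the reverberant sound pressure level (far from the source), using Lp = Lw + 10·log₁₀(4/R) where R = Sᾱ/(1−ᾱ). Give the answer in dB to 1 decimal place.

A = 305.744 sabins; S = 1515.6 m^2.
ᾱ = 305.744/1515.6 = 0.2017; R = Sᾱ/(1−ᾱ) = 305.744/(1−0.2017) = 382.994 m^2.
Lp = Lw + 10 log₁₀(4/R) = 90.8 -19.81 = 71.0 dB.

71.0 dB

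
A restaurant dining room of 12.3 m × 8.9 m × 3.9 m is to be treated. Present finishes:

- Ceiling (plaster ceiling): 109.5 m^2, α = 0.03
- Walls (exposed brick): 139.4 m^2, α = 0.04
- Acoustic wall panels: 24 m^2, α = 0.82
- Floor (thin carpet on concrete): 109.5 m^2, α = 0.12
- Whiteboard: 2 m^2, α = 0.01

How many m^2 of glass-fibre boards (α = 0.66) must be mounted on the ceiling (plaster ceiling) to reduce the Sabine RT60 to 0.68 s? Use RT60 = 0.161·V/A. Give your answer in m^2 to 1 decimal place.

Summing Sᵢαᵢ: 3.285 + 5.576 + 19.680 + 13.140 + 0.020 → A₁ = 41.701 sabins.
V = 426.933 m³. Target absorption A₂ = 0.161 × 426.933 / 0.68 = 101.083 sabins.
Absorption to add: 101.083 − 41.701 = 59.382 sabins.
Each m^2 of panel replacing the ceiling (plaster ceiling) adds (0.66 − 0.03) = 0.63 sabins.
Panel area = 59.382 / 0.63 = 94.3 m^2.

94.3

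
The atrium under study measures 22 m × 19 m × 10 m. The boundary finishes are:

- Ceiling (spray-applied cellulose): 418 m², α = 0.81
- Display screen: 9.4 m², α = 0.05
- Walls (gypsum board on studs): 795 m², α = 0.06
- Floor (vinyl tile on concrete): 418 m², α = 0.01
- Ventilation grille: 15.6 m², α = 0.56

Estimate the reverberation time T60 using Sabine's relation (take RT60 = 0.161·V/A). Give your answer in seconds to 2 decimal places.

Total absorption A = 418*0.81 + 9.4*0.05 + 795*0.06 + 418*0.01 + 15.6*0.56
  = 338.580 + 0.470 + 47.700 + 4.180 + 8.736 = 399.666 m² sabins.
Volume V = 22 × 19 × 10 = 4180 m³.
Sabine: RT60 = 0.161 × 4180 / 399.666 = 1.68 s.

1.68 sec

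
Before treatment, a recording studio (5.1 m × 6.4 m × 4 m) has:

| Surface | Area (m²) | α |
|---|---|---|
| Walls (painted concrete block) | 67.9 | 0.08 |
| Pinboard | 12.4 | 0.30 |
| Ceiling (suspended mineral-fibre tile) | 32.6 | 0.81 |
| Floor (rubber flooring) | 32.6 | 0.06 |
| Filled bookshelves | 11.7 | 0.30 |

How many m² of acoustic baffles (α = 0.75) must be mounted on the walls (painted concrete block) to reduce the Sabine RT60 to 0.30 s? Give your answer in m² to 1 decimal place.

43.3

Equivalent absorption area: A₁ = 67.9·0.08 + 12.4·0.30 + 32.6·0.81 + 32.6·0.06 + 11.7·0.30 = 41.024 m².
V = 130.56 m³. Target absorption A₂ = 0.161 × 130.56 / 0.30 = 70.067 sabins.
Absorption to add: 70.067 − 41.024 = 29.043 sabins.
Net gain per m²: Δα = 0.75 − 0.08 = 0.67.
Area = ΔA/Δα = 29.043/0.67 = 43.3 m².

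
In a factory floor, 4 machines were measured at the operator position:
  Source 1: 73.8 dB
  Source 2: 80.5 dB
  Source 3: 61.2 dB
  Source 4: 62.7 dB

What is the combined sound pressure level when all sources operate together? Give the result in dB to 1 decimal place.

81.4 dB

Sum in the linear (power) domain: Σ 10^(Lᵢ/10) = 10^(73.8/10) + 10^(80.5/10) + 10^(61.2/10) + 10^(62.7/10) = 1.394e+08.
Combined level = 10 log₁₀(1.394e+08) = 81.4 dB.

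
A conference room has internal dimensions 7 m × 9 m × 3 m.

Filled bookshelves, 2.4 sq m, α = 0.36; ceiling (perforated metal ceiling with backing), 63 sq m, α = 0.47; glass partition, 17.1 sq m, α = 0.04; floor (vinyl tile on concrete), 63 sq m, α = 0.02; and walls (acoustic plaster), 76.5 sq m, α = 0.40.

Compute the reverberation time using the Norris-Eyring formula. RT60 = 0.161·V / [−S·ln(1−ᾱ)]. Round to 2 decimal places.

0.41 sec

Total surface area S = 2.4 + 63 + 17.1 + 63 + 76.5 = 222.0 sq m.
Absorption A = 2.4·0.36 + 63·0.47 + 17.1·0.04 + 63·0.02 + 76.5·0.40 = 63.018 sabins.
Mean coefficient ᾱ = A/S = 0.2839.
Eyring denominator: −S ln(1−ᾱ) = 74.134.
V = 7 × 9 × 3 = 189 m³.
T = 0.161·V/[−S·ln(1−ᾱ)] = 0.161·189/74.134 = 0.41 s.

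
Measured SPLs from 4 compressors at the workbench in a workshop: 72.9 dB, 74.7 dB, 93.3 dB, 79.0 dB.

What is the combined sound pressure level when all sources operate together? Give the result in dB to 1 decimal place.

Sum in the linear (power) domain: Σ 10^(Lᵢ/10) = 10^(72.9/10) + 10^(74.7/10) + 10^(93.3/10) + 10^(79.0/10) = 2.266e+09.
L_total = 10·log₁₀(2.266e+09) = 93.6 dB.

93.6 dB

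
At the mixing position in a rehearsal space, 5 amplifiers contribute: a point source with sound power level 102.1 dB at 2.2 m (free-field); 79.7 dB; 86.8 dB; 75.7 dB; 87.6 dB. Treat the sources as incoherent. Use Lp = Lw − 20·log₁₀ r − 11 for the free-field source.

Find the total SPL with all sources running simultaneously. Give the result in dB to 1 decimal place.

91.6 dB

Source at 2.2 m: Lp = 102.1 − 20·log₁₀(2.2) − 11 = 84.3 dB.
Sum in the linear (power) domain: Σ 10^(Lᵢ/10) = 10^(84.3/10) + 10^(79.7/10) + 10^(86.8/10) + 10^(75.7/10) + 10^(87.6/10) = 1.454e+09.
Back to dB: 10·log₁₀ Σ = 91.6 dB.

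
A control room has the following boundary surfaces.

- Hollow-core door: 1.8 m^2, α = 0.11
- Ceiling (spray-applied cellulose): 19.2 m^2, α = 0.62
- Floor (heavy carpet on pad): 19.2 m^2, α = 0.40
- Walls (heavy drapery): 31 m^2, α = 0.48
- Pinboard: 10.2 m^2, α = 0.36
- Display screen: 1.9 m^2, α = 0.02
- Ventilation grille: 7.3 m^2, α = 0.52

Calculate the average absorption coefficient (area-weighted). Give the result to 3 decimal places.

0.465

Total surface area S = 90.6 m^2.
Weighted sum Σ Sα = 42.168.
ᾱ = 42.168 / 90.6 = 0.465.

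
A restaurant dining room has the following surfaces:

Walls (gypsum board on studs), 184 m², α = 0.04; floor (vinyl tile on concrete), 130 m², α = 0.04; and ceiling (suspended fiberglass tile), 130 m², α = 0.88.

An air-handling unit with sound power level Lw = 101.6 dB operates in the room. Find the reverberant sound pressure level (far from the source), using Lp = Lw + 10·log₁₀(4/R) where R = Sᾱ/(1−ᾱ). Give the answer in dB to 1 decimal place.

85.1 dB

A = 126.960 sabins; S = 444.0 m².
ᾱ = 126.960/444.0 = 0.2859; R = Sᾱ/(1−ᾱ) = 126.960/(1−0.2859) = 177.790 m².
Lp = Lw + 10 log₁₀(4/R) = 101.6 -16.48 = 85.1 dB.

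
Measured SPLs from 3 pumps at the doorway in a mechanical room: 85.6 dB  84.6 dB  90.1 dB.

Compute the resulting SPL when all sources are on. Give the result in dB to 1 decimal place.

92.2 dB

Converting to relative power and adding: 10^(85.6/10) + 10^(84.6/10) + 10^(90.1/10) = 1.675e+09.
L_total = 10·log₁₀(1.675e+09) = 92.2 dB.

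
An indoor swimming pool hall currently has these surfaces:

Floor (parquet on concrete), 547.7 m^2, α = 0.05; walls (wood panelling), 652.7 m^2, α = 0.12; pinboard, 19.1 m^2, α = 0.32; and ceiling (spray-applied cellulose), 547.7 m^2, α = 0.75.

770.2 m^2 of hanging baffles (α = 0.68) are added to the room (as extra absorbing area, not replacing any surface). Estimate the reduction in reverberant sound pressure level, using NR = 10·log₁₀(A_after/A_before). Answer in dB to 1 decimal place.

Total absorption A_before = 547.7*0.05 + 652.7*0.12 + 19.1*0.32 + 547.7*0.75
  = 27.385 + 78.324 + 6.112 + 410.775 = 522.596 m^2 sabins.
Added absorption = 770.2 × 0.68 = 523.736 sabins.
A_after = 522.596 + 523.736 = 1046.332 sabins.
NR = 10·log₁₀(1046.332/522.596) = 3.0 dB.

3.0 dB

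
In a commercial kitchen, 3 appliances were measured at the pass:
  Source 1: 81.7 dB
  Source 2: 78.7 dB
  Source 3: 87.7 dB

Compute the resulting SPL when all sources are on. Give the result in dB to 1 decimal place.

Σ 10^(Lᵢ/10) = 8.109e+08.
Back to dB: 10·log₁₀ Σ = 89.1 dB.

89.1 dB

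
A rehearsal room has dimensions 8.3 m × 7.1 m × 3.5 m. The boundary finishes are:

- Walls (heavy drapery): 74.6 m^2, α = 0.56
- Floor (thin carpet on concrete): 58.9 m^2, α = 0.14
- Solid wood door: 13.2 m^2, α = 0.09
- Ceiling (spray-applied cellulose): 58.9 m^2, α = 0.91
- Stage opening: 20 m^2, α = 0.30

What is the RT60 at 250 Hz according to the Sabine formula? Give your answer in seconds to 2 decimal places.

Summing Sᵢαᵢ: 41.776 + 8.246 + 1.188 + 53.599 + 6.000 → A = 110.809 sabins.
V = 8.3·7.1·3.5 = 206.255 m³.
RT60 = 0.161 · V / A = 0.161 × 206.255 / 110.809 = 0.30 s.

0.30 s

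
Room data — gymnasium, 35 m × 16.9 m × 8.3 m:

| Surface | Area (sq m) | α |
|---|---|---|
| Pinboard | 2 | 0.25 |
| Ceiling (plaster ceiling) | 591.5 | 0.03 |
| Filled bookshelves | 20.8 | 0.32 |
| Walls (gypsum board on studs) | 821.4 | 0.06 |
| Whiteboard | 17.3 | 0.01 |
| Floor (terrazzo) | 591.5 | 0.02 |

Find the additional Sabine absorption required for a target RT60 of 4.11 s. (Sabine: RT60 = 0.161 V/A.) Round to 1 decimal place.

Equivalent absorption area: A₁ = 2×0.25 + 591.5×0.03 + 20.8×0.32 + 821.4×0.06 + 17.3×0.01 + 591.5×0.02 = 86.188 sq m.
For T = 4.11 s, need A₂ = 0.161·V/T = 0.161·4909.45/4.11 = 192.317 sabins.
Additional absorption ΔA = 192.317 − 86.188 = 106.1 sabins.

106.1 sabins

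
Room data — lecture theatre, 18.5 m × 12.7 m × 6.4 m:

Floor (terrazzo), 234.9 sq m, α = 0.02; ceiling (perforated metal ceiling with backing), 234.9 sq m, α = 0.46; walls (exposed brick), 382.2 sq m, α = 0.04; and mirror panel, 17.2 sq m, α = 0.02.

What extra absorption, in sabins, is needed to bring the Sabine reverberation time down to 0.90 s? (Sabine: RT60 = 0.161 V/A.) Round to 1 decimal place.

Total absorption A₁ = 234.9*0.02 + 234.9*0.46 + 382.2*0.04 + 17.2*0.02
  = 4.698 + 108.054 + 15.288 + 0.344 = 128.384 sq m sabins.
For T = 0.90 s, need A₂ = 0.161·V/T = 0.161·1503.68/0.90 = 268.992 sabins.
Additional absorption ΔA = 268.992 − 128.384 = 140.6 sabins.

140.6 sabins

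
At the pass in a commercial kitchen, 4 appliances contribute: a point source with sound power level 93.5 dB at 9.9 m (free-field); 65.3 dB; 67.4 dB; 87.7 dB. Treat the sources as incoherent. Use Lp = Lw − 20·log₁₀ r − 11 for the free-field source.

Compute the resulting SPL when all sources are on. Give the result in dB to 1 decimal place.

Source at 9.9 m: Lp = 93.5 − 20·log₁₀(9.9) − 11 = 62.6 dB.
Converting to relative power and adding: 10^(62.6/10) + 10^(65.3/10) + 10^(67.4/10) + 10^(87.7/10) = 5.995e+08.
L_total = 10·log₁₀(5.995e+08) = 87.8 dB.

87.8 dB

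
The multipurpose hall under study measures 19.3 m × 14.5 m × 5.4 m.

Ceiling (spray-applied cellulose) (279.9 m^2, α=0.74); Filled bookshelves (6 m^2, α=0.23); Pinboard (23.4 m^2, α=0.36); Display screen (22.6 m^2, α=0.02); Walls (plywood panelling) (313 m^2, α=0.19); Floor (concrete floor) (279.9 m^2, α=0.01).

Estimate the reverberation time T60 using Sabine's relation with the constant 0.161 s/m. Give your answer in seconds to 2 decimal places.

A = Σ Sᵢαᵢ = 279.9·0.74 + 6·0.23 + 23.4·0.36 + 22.6·0.02 + 313·0.19 + 279.9·0.01 = 279.651 sabins.
Volume V = 19.3 × 14.5 × 5.4 = 1511.19 m³.
RT60 = 0.161 · V / A = 0.161 × 1511.19 / 279.651 = 0.87 s.

0.87 s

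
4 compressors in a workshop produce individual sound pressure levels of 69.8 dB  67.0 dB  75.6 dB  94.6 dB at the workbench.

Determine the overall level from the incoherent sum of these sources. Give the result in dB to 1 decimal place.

94.7 dB

Converting to relative power and adding: 10^(69.8/10) + 10^(67.0/10) + 10^(75.6/10) + 10^(94.6/10) = 2.935e+09.
Combined level = 10 log₁₀(2.935e+09) = 94.7 dB.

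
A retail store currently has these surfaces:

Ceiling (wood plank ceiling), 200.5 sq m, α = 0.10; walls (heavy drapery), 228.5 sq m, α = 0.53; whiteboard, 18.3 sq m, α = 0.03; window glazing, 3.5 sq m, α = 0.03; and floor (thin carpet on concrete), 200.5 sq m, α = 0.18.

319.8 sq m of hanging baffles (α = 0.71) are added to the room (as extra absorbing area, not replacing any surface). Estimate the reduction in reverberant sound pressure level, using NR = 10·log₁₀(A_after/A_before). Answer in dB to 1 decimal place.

A_before = Σ Sᵢαᵢ = 200.5·0.10 + 228.5·0.53 + 18.3·0.03 + 3.5·0.03 + 200.5·0.18 = 177.899 sabins.
Added absorption = 319.8 × 0.71 = 227.058 sabins.
A_after = 177.899 + 227.058 = 404.957 sabins.
Reduction = 10 log₁₀(A_after/A_before) = 10 log₁₀(2.2763) = 3.6 dB.

3.6 dB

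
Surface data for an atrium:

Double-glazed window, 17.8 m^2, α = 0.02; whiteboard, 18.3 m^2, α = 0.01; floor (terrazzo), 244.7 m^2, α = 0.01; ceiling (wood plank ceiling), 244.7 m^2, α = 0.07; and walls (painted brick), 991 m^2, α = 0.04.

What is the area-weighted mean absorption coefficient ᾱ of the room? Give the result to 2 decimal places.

0.04

Total surface area S = 1516.5 m^2.
Σ(Sᵢαᵢ) = 17.8·0.02 + 18.3·0.01 + 244.7·0.01 + 244.7·0.07 + 991·0.04 = 59.755.
ᾱ = A/S = 0.04.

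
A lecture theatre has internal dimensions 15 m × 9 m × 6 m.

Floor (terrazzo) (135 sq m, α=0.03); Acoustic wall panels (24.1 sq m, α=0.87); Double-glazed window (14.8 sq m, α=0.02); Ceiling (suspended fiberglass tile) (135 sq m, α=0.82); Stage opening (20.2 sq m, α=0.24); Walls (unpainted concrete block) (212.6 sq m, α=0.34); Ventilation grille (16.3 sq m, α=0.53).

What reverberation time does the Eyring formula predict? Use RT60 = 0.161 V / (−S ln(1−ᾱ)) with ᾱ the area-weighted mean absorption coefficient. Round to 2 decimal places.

0.46 s

S = Σ Sᵢ = 558.0 sq m.
Absorption A = 135×0.03 + 24.1×0.87 + 14.8×0.02 + 135×0.82 + 20.2×0.24 + 212.6×0.34 + 16.3×0.53 = 221.784 sabins.
ᾱ = 221.784 / 558.0 = 0.3975.
Eyring denominator: −S ln(1−ᾱ) = 282.721.
V = 15 × 9 × 6 = 810 m³.
T = 0.161·V/[−S·ln(1−ᾱ)] = 0.161·810/282.721 = 0.46 s.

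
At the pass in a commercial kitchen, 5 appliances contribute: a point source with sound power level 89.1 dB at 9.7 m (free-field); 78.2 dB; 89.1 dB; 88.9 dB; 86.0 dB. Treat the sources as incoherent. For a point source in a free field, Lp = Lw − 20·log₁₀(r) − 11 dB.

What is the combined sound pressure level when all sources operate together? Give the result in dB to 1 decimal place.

93.1 dB

Source at 9.7 m: Lp = 89.1 − 20·log₁₀(9.7) − 11 = 58.4 dB.
Σ 10^(Lᵢ/10) = 2.054e+09.
Combined level = 10 log₁₀(2.054e+09) = 93.1 dB.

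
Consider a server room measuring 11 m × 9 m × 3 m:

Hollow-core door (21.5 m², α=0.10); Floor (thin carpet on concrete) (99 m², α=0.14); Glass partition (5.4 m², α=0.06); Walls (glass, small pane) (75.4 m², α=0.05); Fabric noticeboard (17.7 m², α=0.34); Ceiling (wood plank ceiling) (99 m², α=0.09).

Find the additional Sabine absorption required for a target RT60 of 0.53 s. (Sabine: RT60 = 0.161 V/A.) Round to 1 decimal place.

55.2 sabins

Equivalent absorption area: A₁ = 21.5×0.10 + 99×0.14 + 5.4×0.06 + 75.4×0.05 + 17.7×0.34 + 99×0.09 = 35.032 m².
Target A₂ = 0.161·297/0.53 = 90.221 sabins (V = 297 m³).
Shortfall: 90.221 − 35.032 = 55.2 sabins.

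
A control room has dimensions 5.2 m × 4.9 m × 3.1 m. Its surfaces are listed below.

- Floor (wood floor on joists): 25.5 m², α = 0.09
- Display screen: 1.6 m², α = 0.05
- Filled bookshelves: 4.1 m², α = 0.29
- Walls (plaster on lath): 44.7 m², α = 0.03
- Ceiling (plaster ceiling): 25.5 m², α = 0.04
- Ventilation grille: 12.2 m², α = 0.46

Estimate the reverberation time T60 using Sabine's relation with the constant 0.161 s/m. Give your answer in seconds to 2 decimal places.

Summing Sᵢαᵢ: 2.295 + 0.080 + 1.189 + 1.341 + 1.020 + 5.612 → A = 11.537 sabins.
Volume V = 5.2 × 4.9 × 3.1 = 78.988 m³.
RT60 = 0.161 · V / A = 0.161 × 78.988 / 11.537 = 1.10 s.

1.10 sec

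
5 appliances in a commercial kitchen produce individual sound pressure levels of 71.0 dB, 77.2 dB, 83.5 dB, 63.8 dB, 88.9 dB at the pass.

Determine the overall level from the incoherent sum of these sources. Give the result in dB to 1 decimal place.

90.3 dB

Converting to relative power and adding: 10^(71.0/10) + 10^(77.2/10) + 10^(83.5/10) + 10^(63.8/10) + 10^(88.9/10) = 1.068e+09.
Back to dB: 10·log₁₀ Σ = 90.3 dB.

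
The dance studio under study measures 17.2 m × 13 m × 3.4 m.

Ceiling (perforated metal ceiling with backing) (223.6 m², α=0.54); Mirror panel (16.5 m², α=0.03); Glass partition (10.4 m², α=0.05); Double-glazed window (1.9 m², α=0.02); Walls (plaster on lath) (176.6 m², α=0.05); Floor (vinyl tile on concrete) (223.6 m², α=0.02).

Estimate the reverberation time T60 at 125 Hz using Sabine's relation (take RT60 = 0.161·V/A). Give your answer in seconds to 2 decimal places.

Summing Sᵢαᵢ: 120.744 + 0.495 + 0.520 + 0.038 + 8.830 + 4.472 → A = 135.099 sabins.
Volume V = 17.2 × 13 × 3.4 = 760.24 m³.
RT60 = 0.161 · V / A = 0.161 × 760.24 / 135.099 = 0.91 s.

0.91 sec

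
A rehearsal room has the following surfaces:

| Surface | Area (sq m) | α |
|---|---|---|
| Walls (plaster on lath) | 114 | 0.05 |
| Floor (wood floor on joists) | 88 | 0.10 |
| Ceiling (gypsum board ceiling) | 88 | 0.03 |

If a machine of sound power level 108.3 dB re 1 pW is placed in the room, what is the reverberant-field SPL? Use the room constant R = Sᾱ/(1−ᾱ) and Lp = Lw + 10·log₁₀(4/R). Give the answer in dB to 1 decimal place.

101.7 dB

Σ(Sᵢαᵢ) = 114·0.05 + 88·0.10 + 88·0.03 = 17.140; total area S = 290.0 sq m.
ᾱ = 0.0591, so room constant R = A/(1−ᾱ) = 18.217 sq m.
Lp = 108.3 + 10·log₁₀(4/18.217) = 108.3 + (-6.58) = 101.7 dB.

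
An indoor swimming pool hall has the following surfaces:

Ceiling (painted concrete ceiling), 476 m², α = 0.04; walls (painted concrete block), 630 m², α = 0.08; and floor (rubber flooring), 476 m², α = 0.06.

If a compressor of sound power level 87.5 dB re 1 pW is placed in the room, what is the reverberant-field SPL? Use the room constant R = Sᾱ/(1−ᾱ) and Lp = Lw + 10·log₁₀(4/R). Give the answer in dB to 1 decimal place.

Σ(Sᵢαᵢ) = 476×0.04 + 630×0.08 + 476×0.06 = 98.000; total area S = 1582.0 m².
ᾱ = 98.000/1582.0 = 0.0619; R = Sᾱ/(1−ᾱ) = 98.000/(1−0.0619) = 104.466 m².
Lp = 87.5 + 10·log₁₀(4/104.466) = 87.5 + (-14.17) = 73.3 dB.

73.3 dB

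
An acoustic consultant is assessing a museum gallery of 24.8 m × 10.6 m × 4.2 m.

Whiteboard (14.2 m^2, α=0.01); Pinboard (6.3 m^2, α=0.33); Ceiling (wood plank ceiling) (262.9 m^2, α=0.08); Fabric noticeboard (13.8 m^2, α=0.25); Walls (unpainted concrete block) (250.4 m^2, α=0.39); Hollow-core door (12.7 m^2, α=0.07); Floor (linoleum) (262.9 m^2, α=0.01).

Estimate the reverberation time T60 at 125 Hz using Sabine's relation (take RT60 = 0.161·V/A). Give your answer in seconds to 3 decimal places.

Total absorption A = 14.2*0.01 + 6.3*0.33 + 262.9*0.08 + 13.8*0.25 + 250.4*0.39 + 12.7*0.07 + 262.9*0.01
  = 0.142 + 2.079 + 21.032 + 3.450 + 97.656 + 0.889 + 2.629 = 127.877 m^2 sabins.
V = 24.8·10.6·4.2 = 1104.096 m³.
RT60 = 0.161 · V / A = 0.161 × 1104.096 / 127.877 = 1.390 s.

1.390 sec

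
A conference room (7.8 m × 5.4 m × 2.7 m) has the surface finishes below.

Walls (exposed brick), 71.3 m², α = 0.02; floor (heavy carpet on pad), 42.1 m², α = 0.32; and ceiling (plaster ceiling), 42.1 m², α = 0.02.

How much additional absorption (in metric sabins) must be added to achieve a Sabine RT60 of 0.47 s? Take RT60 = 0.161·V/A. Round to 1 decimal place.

23.2 sabins

Total absorption A₁ = 71.3·0.02 + 42.1·0.32 + 42.1·0.02
  = 1.426 + 13.472 + 0.842 = 15.740 m² sabins.
V = 113.724 m³. Required absorption A₂ = 0.161 × 113.724 / 0.47 = 38.957 sabins.
ΔA = A₂ − A₁ = 38.957 − 15.740 = 23.2 sabins.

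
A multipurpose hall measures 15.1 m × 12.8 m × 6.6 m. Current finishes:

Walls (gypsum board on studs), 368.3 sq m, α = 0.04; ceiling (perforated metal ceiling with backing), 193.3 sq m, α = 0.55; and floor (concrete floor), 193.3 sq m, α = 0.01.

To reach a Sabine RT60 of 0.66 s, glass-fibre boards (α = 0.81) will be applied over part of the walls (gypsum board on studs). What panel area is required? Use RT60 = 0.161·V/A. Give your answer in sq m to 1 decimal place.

244.4

A₁ = Σ Sᵢαᵢ = 368.3*0.04 + 193.3*0.55 + 193.3*0.01 = 122.980 sabins.
Required A₂ = 0.161·1275.648/0.66 = 311.181 sabins.
ΔA needed = 311.181 − 122.980 = 188.201 sabins.
Net gain per sq m: Δα = 0.81 − 0.04 = 0.77.
Panel area = 188.201 / 0.77 = 244.4 sq m.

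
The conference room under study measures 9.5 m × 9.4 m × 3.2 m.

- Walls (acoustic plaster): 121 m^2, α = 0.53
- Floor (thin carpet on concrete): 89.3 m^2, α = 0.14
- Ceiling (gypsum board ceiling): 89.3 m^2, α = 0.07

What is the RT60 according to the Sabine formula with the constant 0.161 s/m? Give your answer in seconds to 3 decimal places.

Summing Sᵢαᵢ: 64.130 + 12.502 + 6.251 → A = 82.883 sabins.
Room volume: 285.76 m³.
Sabine: RT60 = 0.161 × 285.76 / 82.883 = 0.555 s.

0.555 s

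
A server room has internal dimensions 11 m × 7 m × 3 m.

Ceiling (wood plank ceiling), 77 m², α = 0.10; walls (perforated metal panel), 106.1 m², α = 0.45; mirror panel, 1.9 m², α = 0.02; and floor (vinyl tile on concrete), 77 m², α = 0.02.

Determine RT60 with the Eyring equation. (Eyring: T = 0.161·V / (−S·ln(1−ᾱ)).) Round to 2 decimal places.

Total surface area S = 77 + 106.1 + 1.9 + 77 = 262.0 m².
Absorption A = 77·0.10 + 106.1·0.45 + 1.9·0.02 + 77·0.02 = 57.023 sabins.
Mean coefficient ᾱ = A/S = 0.2176.
−S·ln(1−ᾱ) = −262.0 × ln(1 − 0.2176) = 64.292.
V = 11 × 7 × 3 = 231 m³.
T = 0.161·V/[−S·ln(1−ᾱ)] = 0.161·231/64.292 = 0.58 s.

0.58 s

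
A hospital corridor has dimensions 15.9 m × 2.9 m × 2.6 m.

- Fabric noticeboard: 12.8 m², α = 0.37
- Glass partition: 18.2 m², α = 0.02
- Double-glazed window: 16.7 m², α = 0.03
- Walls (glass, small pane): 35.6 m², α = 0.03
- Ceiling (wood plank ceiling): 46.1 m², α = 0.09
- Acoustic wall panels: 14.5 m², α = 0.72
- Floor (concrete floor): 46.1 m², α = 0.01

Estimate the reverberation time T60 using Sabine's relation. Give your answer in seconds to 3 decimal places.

0.889 sec

A = Σ Sᵢαᵢ = 12.8×0.37 + 18.2×0.02 + 16.7×0.03 + 35.6×0.03 + 46.1×0.09 + 14.5×0.72 + 46.1×0.01 = 21.719 sabins.
V = 15.9·2.9·2.6 = 119.886 m³.
RT60 = 0.161 · V / A = 0.161 × 119.886 / 21.719 = 0.889 s.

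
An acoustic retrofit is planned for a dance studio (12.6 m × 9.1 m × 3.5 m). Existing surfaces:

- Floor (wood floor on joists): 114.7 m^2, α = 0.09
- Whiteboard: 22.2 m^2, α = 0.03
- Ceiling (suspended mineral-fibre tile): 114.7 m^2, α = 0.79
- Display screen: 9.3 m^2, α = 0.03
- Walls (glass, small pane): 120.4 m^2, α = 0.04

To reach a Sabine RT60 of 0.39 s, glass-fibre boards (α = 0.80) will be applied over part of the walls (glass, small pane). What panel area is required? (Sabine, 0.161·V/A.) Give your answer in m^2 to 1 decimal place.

Total absorption A₁ = 114.7·0.09 + 22.2·0.03 + 114.7·0.79 + 9.3·0.03 + 120.4·0.04
  = 10.323 + 0.666 + 90.613 + 0.279 + 4.816 = 106.697 m^2 sabins.
Required A₂ = 0.161·401.31/0.39 = 165.669 sabins.
Absorption to add: 165.669 − 106.697 = 58.972 sabins.
Net gain per m^2: Δα = 0.80 − 0.04 = 0.76.
Panel area = 58.972 / 0.76 = 77.6 m^2.

77.6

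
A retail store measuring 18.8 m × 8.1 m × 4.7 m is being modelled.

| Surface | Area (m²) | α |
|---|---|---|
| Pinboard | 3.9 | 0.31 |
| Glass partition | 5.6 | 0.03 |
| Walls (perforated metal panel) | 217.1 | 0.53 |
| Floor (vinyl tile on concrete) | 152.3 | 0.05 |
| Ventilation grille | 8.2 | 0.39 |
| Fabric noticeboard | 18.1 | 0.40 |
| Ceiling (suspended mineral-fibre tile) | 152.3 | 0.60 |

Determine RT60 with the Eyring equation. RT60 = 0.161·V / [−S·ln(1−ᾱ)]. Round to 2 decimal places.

0.40 sec

Total surface area S = 3.9 + 5.6 + 217.1 + 152.3 + 8.2 + 18.1 + 152.3 = 557.5 m².
Σ(Sᵢαᵢ) = 3.9×0.31 + 5.6×0.03 + 217.1×0.53 + 152.3×0.05 + 8.2×0.39 + 18.1×0.40 + 152.3×0.60 = 225.873.
ᾱ = 225.873 / 557.5 = 0.4052.
−S·ln(1−ᾱ) = −557.5 × ln(1 − 0.4052) = 289.638.
V = 18.8 × 8.1 × 4.7 = 715.716 m³.
T = 0.161·V/[−S·ln(1−ᾱ)] = 0.161·715.716/289.638 = 0.40 s.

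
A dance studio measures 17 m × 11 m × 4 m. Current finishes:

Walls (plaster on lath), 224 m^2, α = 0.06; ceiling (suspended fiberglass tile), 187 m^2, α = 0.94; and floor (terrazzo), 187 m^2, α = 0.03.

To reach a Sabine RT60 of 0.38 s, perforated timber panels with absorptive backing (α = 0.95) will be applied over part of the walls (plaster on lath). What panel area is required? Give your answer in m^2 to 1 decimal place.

A₁ = Σ Sᵢαᵢ = 224*0.06 + 187*0.94 + 187*0.03 = 194.830 sabins.
Required A₂ = 0.161·748/0.38 = 316.916 sabins.
ΔA needed = 316.916 − 194.830 = 122.086 sabins.
Net gain per m^2: Δα = 0.95 − 0.06 = 0.89.
Panel area = 122.086 / 0.89 = 137.2 m^2.

137.2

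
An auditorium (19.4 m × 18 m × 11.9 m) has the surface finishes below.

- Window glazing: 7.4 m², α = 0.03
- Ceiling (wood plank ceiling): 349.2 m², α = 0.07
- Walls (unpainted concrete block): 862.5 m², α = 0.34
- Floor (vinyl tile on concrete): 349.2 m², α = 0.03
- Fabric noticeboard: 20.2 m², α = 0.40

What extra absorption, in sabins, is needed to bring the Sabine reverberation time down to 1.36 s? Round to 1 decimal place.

155.5 sabins

A₁ = Σ Sᵢαᵢ = 7.4·0.03 + 349.2·0.07 + 862.5·0.34 + 349.2·0.03 + 20.2·0.40 = 336.472 sabins.
V = 4155.48 m³. Required absorption A₂ = 0.161 × 4155.48 / 1.36 = 491.935 sabins.
Shortfall: 491.935 − 336.472 = 155.5 sabins.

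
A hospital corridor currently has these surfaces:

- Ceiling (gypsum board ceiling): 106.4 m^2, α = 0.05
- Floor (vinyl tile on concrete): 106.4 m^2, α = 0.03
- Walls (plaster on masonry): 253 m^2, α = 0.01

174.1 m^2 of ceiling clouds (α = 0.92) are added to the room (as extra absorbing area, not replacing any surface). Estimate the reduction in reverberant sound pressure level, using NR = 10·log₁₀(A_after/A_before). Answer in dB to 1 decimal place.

Equivalent absorption area: A_before = 106.4×0.05 + 106.4×0.03 + 253×0.01 = 11.042 m^2.
Treatment contributes 174.1·0.92 = 160.172 sabins.
New total A_after = 171.214 sabins.
Reduction = 10 log₁₀(A_after/A_before) = 10 log₁₀(15.5057) = 11.9 dB.

11.9 dB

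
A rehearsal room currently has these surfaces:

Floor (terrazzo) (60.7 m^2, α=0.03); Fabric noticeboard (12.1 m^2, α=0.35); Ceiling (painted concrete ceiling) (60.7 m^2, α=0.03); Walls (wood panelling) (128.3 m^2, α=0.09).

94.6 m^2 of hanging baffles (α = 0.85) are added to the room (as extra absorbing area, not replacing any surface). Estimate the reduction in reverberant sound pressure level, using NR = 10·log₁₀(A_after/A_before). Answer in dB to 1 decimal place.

Equivalent absorption area: A_before = 60.7*0.03 + 12.1*0.35 + 60.7*0.03 + 128.3*0.09 = 19.424 m^2.
Added absorption = 94.6 × 0.85 = 80.410 sabins.
A_after = 19.424 + 80.410 = 99.834 sabins.
NR = 10·log₁₀(99.834/19.424) = 7.1 dB.

7.1 dB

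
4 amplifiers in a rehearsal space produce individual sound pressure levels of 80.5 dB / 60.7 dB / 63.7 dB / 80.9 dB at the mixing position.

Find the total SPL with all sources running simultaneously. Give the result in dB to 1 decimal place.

Converting to relative power and adding: 10^(80.5/10) + 10^(60.7/10) + 10^(63.7/10) + 10^(80.9/10) = 2.387e+08.
Back to dB: 10·log₁₀ Σ = 83.8 dB.

83.8 dB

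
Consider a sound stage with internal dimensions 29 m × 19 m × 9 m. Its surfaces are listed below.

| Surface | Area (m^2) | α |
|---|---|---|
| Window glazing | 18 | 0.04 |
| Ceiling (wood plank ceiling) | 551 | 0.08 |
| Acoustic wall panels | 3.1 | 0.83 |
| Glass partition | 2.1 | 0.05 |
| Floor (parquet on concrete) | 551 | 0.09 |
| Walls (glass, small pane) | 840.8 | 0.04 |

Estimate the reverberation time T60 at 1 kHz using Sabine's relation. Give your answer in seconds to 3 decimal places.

6.109 s

A = Σ Sᵢαᵢ = 18*0.04 + 551*0.08 + 3.1*0.83 + 2.1*0.05 + 551*0.09 + 840.8*0.04 = 130.700 sabins.
V = 29·19·9 = 4959 m³.
RT60 = 0.161 · V / A = 0.161 × 4959 / 130.700 = 6.109 s.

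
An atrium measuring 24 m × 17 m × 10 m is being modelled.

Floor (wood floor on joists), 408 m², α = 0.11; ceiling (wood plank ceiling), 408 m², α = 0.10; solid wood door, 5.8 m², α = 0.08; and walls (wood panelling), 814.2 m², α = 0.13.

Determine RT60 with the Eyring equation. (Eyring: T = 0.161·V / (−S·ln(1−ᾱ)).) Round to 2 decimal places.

S = Σ Sᵢ = 1636.0 m².
Σ(Sᵢαᵢ) = 408×0.11 + 408×0.10 + 5.8×0.08 + 814.2×0.13 = 191.990.
Mean coefficient ᾱ = A/S = 0.1174.
−S·ln(1−ᾱ) = −1636.0 × ln(1 − 0.1174) = 204.309.
V = 24 × 17 × 10 = 4080 m³.
RT60 = 0.161 × 4080 / 204.309 = 3.22 s.

3.22 s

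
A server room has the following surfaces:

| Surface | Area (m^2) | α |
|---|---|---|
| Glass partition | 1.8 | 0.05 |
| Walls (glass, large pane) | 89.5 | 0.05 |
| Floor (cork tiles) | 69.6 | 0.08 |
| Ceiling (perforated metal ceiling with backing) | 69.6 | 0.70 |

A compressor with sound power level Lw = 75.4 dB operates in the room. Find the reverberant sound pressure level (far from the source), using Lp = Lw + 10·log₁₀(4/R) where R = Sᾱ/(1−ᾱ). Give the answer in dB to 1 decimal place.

62.4 dB

A = 58.853 sabins; S = 230.5 m^2.
ᾱ = 0.2553, so room constant R = A/(1−ᾱ) = 79.029 m^2.
Lp = 75.4 + 10·log₁₀(4/79.029) = 75.4 + (-12.96) = 62.4 dB.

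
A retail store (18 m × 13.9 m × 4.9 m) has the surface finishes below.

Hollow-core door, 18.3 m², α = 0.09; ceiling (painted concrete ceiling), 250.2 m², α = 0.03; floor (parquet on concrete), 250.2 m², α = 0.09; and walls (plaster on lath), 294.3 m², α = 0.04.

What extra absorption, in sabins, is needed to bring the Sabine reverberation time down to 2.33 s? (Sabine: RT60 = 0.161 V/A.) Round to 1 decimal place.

Equivalent absorption area: A₁ = 18.3*0.09 + 250.2*0.03 + 250.2*0.09 + 294.3*0.04 = 43.443 m².
Target A₂ = 0.161·1225.98/2.33 = 84.714 sabins (V = 1225.98 m³).
Shortfall: 84.714 − 43.443 = 41.3 sabins.

41.3 sabins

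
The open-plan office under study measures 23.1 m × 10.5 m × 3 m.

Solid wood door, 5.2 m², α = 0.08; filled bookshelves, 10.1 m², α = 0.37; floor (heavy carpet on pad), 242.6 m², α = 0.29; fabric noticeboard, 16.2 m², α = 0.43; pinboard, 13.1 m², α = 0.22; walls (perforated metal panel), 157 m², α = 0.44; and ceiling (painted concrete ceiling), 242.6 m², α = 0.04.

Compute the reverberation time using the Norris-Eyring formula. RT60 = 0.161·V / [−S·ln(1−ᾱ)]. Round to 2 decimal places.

S = Σ Sᵢ = 686.8 m².
Absorption A = 5.2·0.08 + 10.1·0.37 + 242.6·0.29 + 16.2·0.43 + 13.1·0.22 + 157·0.44 + 242.6·0.04 = 163.139 sabins.
ᾱ = 163.139 / 686.8 = 0.2375.
−S·ln(1−ᾱ) = −686.8 × ln(1 − 0.2375) = 186.228.
V = 23.1 × 10.5 × 3 = 727.65 m³.
T = 0.161·V/[−S·ln(1−ᾱ)] = 0.161·727.65/186.228 = 0.63 s.

0.63 s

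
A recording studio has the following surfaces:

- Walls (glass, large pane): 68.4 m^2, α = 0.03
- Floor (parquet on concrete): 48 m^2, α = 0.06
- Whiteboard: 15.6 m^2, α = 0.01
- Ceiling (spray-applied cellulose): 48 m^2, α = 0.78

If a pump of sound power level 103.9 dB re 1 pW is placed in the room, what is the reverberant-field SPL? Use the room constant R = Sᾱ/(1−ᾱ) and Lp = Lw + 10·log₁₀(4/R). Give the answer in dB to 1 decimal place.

Σ(Sᵢαᵢ) = 68.4×0.03 + 48×0.06 + 15.6×0.01 + 48×0.78 = 42.528; total area S = 180.0 m^2.
ᾱ = 42.528/180.0 = 0.2363; R = Sᾱ/(1−ᾱ) = 42.528/(1−0.2363) = 55.687 m^2.
Lp = 103.9 + 10·log₁₀(4/55.687) = 103.9 + (-11.44) = 92.5 dB.

92.5 dB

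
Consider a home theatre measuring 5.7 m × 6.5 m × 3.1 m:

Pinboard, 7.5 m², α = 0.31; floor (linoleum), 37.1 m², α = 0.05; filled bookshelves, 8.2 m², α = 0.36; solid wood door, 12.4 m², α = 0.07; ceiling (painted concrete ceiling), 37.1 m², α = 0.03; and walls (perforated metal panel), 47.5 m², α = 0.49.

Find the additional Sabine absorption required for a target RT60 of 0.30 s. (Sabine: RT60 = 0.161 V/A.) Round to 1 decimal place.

29.3 sabins

A₁ = Σ Sᵢαᵢ = 7.5*0.31 + 37.1*0.05 + 8.2*0.36 + 12.4*0.07 + 37.1*0.03 + 47.5*0.49 = 32.388 sabins.
For T = 0.30 s, need A₂ = 0.161·V/T = 0.161·114.855/0.30 = 61.639 sabins.
ΔA = A₂ − A₁ = 61.639 − 32.388 = 29.3 sabins.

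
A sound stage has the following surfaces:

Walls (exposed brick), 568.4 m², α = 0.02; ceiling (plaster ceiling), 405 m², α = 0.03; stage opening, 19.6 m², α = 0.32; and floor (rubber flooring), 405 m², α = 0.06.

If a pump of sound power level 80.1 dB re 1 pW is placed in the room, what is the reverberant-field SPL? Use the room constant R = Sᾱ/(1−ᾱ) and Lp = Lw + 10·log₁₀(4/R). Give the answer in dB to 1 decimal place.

A = 54.090 sabins; S = 1398.0 m².
ᾱ = 0.0387, so room constant R = A/(1−ᾱ) = 56.268 m².
Lp = 80.1 + 10·log₁₀(4/56.268) = 80.1 + (-11.48) = 68.6 dB.

68.6 dB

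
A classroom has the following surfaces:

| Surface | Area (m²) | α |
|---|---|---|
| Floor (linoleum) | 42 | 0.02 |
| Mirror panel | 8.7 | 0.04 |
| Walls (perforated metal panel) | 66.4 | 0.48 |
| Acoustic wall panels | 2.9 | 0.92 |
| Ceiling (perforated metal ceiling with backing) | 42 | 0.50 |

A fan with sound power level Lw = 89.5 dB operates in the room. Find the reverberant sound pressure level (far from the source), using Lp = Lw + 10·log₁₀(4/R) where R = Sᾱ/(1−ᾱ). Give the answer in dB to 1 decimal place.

A = 56.728 sabins; S = 162.0 m².
ᾱ = 0.3502, so room constant R = A/(1−ᾱ) = 87.301 m².
Lp = Lw + 10 log₁₀(4/R) = 89.5 -13.39 = 76.1 dB.

76.1 dB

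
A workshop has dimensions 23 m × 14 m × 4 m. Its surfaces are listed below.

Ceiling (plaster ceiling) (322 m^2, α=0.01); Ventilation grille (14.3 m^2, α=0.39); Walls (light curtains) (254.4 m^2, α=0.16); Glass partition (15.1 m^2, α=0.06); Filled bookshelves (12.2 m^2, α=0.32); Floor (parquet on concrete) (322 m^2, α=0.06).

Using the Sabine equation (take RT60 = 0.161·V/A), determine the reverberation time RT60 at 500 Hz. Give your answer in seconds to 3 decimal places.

A = Σ Sᵢαᵢ = 322×0.01 + 14.3×0.39 + 254.4×0.16 + 15.1×0.06 + 12.2×0.32 + 322×0.06 = 73.631 sabins.
V = 23·14·4 = 1288 m³.
RT60 = 0.161 · V / A = 0.161 × 1288 / 73.631 = 2.816 s.

2.816 s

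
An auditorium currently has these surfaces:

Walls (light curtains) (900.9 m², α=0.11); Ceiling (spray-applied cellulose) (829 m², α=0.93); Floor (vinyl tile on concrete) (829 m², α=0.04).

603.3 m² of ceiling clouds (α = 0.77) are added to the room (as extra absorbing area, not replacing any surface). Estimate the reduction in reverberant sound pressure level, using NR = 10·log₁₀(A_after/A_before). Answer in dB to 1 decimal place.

1.8 dB

Equivalent absorption area: A_before = 900.9*0.11 + 829*0.93 + 829*0.04 = 903.229 m².
Added absorption = 603.3 × 0.77 = 464.541 sabins.
A_after = 903.229 + 464.541 = 1367.770 sabins.
Reduction = 10 log₁₀(A_after/A_before) = 10 log₁₀(1.5143) = 1.8 dB.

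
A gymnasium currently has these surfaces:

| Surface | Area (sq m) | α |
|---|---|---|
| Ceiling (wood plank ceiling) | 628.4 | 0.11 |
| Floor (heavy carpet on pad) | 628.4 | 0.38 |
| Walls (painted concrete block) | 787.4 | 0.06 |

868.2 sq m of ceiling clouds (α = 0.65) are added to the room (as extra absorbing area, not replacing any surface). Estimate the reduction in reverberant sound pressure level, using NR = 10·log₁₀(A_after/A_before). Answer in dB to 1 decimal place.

4.1 dB

Summing Sᵢαᵢ: 69.124 + 238.792 + 47.244 → A_before = 355.160 sabins.
Treatment contributes 868.2·0.65 = 564.330 sabins.
New total A_after = 919.490 sabins.
Reduction = 10 log₁₀(A_after/A_before) = 10 log₁₀(2.5889) = 4.1 dB.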